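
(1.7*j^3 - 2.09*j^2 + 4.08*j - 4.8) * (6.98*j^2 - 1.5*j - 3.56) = 11.866*j^5 - 17.1382*j^4 + 25.5614*j^3 - 32.1836*j^2 - 7.3248*j + 17.088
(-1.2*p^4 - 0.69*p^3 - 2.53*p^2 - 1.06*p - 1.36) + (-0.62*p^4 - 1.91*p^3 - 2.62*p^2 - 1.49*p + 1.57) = -1.82*p^4 - 2.6*p^3 - 5.15*p^2 - 2.55*p + 0.21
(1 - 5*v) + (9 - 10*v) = 10 - 15*v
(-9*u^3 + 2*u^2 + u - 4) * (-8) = 72*u^3 - 16*u^2 - 8*u + 32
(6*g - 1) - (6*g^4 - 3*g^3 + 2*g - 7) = -6*g^4 + 3*g^3 + 4*g + 6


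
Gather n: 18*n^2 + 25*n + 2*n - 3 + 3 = 18*n^2 + 27*n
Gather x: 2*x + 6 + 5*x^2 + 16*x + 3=5*x^2 + 18*x + 9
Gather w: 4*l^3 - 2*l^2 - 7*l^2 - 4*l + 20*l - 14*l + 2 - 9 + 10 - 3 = 4*l^3 - 9*l^2 + 2*l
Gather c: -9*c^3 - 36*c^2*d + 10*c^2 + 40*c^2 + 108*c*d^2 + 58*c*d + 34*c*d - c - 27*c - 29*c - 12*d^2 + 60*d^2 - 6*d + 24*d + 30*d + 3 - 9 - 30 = -9*c^3 + c^2*(50 - 36*d) + c*(108*d^2 + 92*d - 57) + 48*d^2 + 48*d - 36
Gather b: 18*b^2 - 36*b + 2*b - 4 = 18*b^2 - 34*b - 4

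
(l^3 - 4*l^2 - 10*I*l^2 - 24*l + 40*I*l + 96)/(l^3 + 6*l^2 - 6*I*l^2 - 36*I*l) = (l^2 - 4*l*(1 + I) + 16*I)/(l*(l + 6))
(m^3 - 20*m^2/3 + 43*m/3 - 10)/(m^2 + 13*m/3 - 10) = (m^2 - 5*m + 6)/(m + 6)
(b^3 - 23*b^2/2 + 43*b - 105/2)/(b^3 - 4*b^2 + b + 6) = (b^2 - 17*b/2 + 35/2)/(b^2 - b - 2)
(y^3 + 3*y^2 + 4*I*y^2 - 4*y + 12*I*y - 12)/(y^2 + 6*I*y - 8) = (y^2 + y*(3 + 2*I) + 6*I)/(y + 4*I)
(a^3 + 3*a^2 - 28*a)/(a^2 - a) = (a^2 + 3*a - 28)/(a - 1)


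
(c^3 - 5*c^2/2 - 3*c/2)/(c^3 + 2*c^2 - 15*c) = (c + 1/2)/(c + 5)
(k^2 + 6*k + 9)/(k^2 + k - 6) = (k + 3)/(k - 2)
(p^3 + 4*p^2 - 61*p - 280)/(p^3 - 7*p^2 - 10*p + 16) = (p^2 + 12*p + 35)/(p^2 + p - 2)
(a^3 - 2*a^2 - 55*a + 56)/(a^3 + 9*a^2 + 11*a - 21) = (a - 8)/(a + 3)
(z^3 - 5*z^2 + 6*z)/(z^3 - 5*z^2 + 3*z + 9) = z*(z - 2)/(z^2 - 2*z - 3)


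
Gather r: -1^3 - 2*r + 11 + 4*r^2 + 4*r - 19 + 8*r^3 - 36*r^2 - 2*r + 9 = 8*r^3 - 32*r^2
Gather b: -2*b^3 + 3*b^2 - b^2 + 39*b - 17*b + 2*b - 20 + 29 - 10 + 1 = -2*b^3 + 2*b^2 + 24*b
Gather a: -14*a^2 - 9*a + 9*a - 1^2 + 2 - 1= -14*a^2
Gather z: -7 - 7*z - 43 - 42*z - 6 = -49*z - 56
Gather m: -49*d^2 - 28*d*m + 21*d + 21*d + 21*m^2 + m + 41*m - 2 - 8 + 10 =-49*d^2 + 42*d + 21*m^2 + m*(42 - 28*d)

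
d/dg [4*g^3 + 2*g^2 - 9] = 4*g*(3*g + 1)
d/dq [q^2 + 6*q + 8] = 2*q + 6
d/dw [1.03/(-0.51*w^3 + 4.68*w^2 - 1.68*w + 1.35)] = (1.5759*w^2 - 9.6408*w + 1.7304)/(0.51*w^3 - 4.68*w^2 + 1.68*w - 1.35)^2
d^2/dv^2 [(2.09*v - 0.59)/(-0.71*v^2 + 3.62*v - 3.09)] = (-(1.42*v - 3.62)*(2.09*v - 0.59)*(2.84*v - 7.24) + (8.9034*v - 15.9694)*(0.71*v^2 - 3.62*v + 3.09))/(0.71*v^2 - 3.62*v + 3.09)^3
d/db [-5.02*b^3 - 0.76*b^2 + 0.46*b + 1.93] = -15.06*b^2 - 1.52*b + 0.46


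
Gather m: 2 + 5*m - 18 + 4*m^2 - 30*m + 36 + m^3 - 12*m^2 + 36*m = m^3 - 8*m^2 + 11*m + 20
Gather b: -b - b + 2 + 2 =4 - 2*b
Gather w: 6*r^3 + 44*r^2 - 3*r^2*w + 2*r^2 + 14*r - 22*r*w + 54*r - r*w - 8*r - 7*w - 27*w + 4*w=6*r^3 + 46*r^2 + 60*r + w*(-3*r^2 - 23*r - 30)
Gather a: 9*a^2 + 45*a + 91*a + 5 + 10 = 9*a^2 + 136*a + 15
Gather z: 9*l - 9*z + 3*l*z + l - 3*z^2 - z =10*l - 3*z^2 + z*(3*l - 10)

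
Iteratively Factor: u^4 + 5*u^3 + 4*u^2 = (u)*(u^3 + 5*u^2 + 4*u) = u*(u + 1)*(u^2 + 4*u) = u*(u + 1)*(u + 4)*(u)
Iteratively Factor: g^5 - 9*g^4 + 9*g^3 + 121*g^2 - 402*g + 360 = (g - 3)*(g^4 - 6*g^3 - 9*g^2 + 94*g - 120) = (g - 5)*(g - 3)*(g^3 - g^2 - 14*g + 24) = (g - 5)*(g - 3)*(g + 4)*(g^2 - 5*g + 6) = (g - 5)*(g - 3)*(g - 2)*(g + 4)*(g - 3)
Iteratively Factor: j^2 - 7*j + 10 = (j - 5)*(j - 2)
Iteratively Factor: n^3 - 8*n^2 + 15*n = (n - 5)*(n^2 - 3*n) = (n - 5)*(n - 3)*(n)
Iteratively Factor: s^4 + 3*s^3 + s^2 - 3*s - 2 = (s - 1)*(s^3 + 4*s^2 + 5*s + 2) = (s - 1)*(s + 2)*(s^2 + 2*s + 1) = (s - 1)*(s + 1)*(s + 2)*(s + 1)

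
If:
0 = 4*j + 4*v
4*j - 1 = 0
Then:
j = 1/4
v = -1/4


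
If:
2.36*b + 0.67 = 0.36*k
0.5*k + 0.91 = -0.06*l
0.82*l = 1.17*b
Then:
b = -0.55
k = -1.73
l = -0.78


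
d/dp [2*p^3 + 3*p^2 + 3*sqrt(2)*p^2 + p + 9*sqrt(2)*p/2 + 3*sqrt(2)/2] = 6*p^2 + 6*p + 6*sqrt(2)*p + 1 + 9*sqrt(2)/2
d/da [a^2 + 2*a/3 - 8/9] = 2*a + 2/3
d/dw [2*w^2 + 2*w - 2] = 4*w + 2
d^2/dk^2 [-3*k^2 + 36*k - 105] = -6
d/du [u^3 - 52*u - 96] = 3*u^2 - 52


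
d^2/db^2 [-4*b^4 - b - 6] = -48*b^2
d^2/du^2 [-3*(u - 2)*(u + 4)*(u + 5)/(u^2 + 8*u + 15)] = 30/(u^3 + 9*u^2 + 27*u + 27)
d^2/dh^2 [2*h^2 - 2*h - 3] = 4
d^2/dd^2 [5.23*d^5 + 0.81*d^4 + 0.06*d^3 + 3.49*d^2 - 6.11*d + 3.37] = 104.6*d^3 + 9.72*d^2 + 0.36*d + 6.98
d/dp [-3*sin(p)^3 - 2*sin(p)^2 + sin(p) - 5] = (-9*sin(p)^2 - 4*sin(p) + 1)*cos(p)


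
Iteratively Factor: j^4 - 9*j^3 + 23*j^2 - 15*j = (j - 5)*(j^3 - 4*j^2 + 3*j) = (j - 5)*(j - 3)*(j^2 - j) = (j - 5)*(j - 3)*(j - 1)*(j)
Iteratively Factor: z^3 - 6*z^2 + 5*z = (z)*(z^2 - 6*z + 5) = z*(z - 5)*(z - 1)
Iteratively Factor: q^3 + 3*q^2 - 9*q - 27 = (q + 3)*(q^2 - 9) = (q + 3)^2*(q - 3)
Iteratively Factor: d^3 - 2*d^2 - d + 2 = (d - 2)*(d^2 - 1) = (d - 2)*(d - 1)*(d + 1)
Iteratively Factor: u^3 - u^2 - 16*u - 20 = (u + 2)*(u^2 - 3*u - 10) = (u + 2)^2*(u - 5)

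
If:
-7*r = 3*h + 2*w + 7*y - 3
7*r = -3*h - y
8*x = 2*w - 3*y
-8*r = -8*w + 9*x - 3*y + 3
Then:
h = 545*y/192 - 105/64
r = 45/64 - 87*y/64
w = 3/2 - 3*y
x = 3/8 - 9*y/8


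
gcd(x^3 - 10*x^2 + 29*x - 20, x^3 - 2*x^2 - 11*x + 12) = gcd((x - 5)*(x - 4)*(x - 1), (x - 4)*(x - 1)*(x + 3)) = x^2 - 5*x + 4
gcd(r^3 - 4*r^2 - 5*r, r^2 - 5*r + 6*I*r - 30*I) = r - 5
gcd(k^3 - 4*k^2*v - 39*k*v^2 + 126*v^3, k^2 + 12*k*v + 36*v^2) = k + 6*v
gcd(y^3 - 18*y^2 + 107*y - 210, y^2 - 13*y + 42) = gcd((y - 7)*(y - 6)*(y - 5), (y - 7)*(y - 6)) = y^2 - 13*y + 42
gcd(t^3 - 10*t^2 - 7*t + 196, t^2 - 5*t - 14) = t - 7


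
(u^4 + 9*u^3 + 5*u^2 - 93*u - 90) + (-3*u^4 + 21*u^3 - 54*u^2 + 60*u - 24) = -2*u^4 + 30*u^3 - 49*u^2 - 33*u - 114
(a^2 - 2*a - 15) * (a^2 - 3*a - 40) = a^4 - 5*a^3 - 49*a^2 + 125*a + 600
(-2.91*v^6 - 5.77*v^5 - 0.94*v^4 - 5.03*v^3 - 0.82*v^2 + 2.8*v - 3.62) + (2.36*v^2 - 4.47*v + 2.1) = -2.91*v^6 - 5.77*v^5 - 0.94*v^4 - 5.03*v^3 + 1.54*v^2 - 1.67*v - 1.52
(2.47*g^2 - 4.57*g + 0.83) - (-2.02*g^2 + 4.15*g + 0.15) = 4.49*g^2 - 8.72*g + 0.68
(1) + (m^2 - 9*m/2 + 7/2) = m^2 - 9*m/2 + 9/2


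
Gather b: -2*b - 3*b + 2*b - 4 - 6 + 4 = -3*b - 6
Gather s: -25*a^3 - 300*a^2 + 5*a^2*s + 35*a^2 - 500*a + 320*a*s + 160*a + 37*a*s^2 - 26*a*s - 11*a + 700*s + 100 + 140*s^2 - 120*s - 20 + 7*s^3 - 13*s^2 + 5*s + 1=-25*a^3 - 265*a^2 - 351*a + 7*s^3 + s^2*(37*a + 127) + s*(5*a^2 + 294*a + 585) + 81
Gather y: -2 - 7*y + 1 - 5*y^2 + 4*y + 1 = -5*y^2 - 3*y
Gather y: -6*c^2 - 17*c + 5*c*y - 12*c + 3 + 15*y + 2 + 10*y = -6*c^2 - 29*c + y*(5*c + 25) + 5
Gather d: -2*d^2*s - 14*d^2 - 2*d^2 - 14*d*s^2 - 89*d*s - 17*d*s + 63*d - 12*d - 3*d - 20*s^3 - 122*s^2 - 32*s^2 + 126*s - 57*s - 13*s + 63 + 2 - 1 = d^2*(-2*s - 16) + d*(-14*s^2 - 106*s + 48) - 20*s^3 - 154*s^2 + 56*s + 64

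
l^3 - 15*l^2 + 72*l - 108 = (l - 6)^2*(l - 3)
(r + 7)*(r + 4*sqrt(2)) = r^2 + 4*sqrt(2)*r + 7*r + 28*sqrt(2)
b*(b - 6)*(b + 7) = b^3 + b^2 - 42*b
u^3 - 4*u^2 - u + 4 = (u - 4)*(u - 1)*(u + 1)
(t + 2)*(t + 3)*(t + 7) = t^3 + 12*t^2 + 41*t + 42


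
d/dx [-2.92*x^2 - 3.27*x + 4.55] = -5.84*x - 3.27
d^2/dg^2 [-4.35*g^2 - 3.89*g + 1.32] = -8.70000000000000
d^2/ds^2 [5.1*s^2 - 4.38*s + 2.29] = 10.2000000000000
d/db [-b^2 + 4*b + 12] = 4 - 2*b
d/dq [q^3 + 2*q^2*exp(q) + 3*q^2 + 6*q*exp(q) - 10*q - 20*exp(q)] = 2*q^2*exp(q) + 3*q^2 + 10*q*exp(q) + 6*q - 14*exp(q) - 10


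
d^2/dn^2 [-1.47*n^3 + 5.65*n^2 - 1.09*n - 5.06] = 11.3 - 8.82*n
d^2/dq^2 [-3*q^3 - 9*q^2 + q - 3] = -18*q - 18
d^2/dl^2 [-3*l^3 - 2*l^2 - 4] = -18*l - 4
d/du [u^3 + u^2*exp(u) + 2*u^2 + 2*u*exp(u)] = u^2*exp(u) + 3*u^2 + 4*u*exp(u) + 4*u + 2*exp(u)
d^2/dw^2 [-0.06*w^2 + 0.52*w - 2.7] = -0.120000000000000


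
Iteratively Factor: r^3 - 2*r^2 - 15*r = (r)*(r^2 - 2*r - 15) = r*(r + 3)*(r - 5)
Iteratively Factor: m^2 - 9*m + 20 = (m - 4)*(m - 5)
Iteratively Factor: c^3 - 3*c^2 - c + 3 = (c + 1)*(c^2 - 4*c + 3) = (c - 1)*(c + 1)*(c - 3)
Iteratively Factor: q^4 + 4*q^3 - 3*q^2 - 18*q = (q + 3)*(q^3 + q^2 - 6*q) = (q + 3)^2*(q^2 - 2*q) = q*(q + 3)^2*(q - 2)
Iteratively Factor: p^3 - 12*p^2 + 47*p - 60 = (p - 4)*(p^2 - 8*p + 15) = (p - 5)*(p - 4)*(p - 3)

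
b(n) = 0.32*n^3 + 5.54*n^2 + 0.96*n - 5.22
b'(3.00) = 42.84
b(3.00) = 56.16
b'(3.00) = 42.84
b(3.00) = 56.16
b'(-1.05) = -9.62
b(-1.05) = -0.49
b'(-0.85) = -7.76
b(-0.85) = -2.23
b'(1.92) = 25.77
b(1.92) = 19.31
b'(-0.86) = -7.86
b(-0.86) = -2.15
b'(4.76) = 75.45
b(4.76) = 159.38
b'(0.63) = 8.32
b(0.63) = -2.34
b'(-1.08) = -9.89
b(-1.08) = -0.20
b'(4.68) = 73.84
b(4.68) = 153.41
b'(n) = 0.96*n^2 + 11.08*n + 0.96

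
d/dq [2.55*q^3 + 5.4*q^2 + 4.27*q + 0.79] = 7.65*q^2 + 10.8*q + 4.27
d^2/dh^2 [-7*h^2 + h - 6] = -14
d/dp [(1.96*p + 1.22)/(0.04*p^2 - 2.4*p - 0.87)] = (-0.0784*p^2 - 0.0975999999999999*p + 1.2228)/(0.0016*p^4 - 0.192*p^3 + 5.6904*p^2 + 4.176*p + 0.7569)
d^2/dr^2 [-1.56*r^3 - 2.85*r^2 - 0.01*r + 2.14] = -9.36*r - 5.7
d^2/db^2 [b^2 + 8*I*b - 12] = 2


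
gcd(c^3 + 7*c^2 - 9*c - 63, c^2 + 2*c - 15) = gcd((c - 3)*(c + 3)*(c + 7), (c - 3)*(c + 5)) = c - 3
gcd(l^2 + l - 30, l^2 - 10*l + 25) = l - 5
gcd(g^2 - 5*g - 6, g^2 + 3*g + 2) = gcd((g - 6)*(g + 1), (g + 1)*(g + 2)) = g + 1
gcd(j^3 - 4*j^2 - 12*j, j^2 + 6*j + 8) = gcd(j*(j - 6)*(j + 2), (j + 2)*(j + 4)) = j + 2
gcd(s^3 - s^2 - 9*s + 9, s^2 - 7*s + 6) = s - 1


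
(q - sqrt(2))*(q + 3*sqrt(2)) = q^2 + 2*sqrt(2)*q - 6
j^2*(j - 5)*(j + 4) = j^4 - j^3 - 20*j^2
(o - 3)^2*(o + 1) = o^3 - 5*o^2 + 3*o + 9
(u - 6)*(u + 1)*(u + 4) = u^3 - u^2 - 26*u - 24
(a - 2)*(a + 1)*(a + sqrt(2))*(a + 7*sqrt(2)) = a^4 - a^3 + 8*sqrt(2)*a^3 - 8*sqrt(2)*a^2 + 12*a^2 - 16*sqrt(2)*a - 14*a - 28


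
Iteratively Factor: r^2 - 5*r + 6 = (r - 3)*(r - 2)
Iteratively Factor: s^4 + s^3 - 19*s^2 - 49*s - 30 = (s - 5)*(s^3 + 6*s^2 + 11*s + 6) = (s - 5)*(s + 3)*(s^2 + 3*s + 2) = (s - 5)*(s + 2)*(s + 3)*(s + 1)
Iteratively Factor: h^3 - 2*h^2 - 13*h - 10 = (h + 2)*(h^2 - 4*h - 5) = (h + 1)*(h + 2)*(h - 5)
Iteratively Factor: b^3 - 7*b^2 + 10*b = (b - 5)*(b^2 - 2*b) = (b - 5)*(b - 2)*(b)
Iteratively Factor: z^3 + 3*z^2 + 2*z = (z + 1)*(z^2 + 2*z) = (z + 1)*(z + 2)*(z)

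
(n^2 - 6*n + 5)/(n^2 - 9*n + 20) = (n - 1)/(n - 4)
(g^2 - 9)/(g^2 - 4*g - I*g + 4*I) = (g^2 - 9)/(g^2 - 4*g - I*g + 4*I)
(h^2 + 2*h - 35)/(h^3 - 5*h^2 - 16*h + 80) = (h + 7)/(h^2 - 16)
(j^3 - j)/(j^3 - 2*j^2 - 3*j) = (j - 1)/(j - 3)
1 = 1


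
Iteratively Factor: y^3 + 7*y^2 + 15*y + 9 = (y + 3)*(y^2 + 4*y + 3) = (y + 1)*(y + 3)*(y + 3)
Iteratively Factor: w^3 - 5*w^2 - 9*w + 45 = (w - 5)*(w^2 - 9) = (w - 5)*(w + 3)*(w - 3)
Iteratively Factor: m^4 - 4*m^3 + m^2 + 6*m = (m - 3)*(m^3 - m^2 - 2*m) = (m - 3)*(m + 1)*(m^2 - 2*m) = m*(m - 3)*(m + 1)*(m - 2)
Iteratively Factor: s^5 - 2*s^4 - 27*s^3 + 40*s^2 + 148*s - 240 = (s - 2)*(s^4 - 27*s^2 - 14*s + 120) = (s - 2)^2*(s^3 + 2*s^2 - 23*s - 60) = (s - 2)^2*(s + 3)*(s^2 - s - 20) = (s - 2)^2*(s + 3)*(s + 4)*(s - 5)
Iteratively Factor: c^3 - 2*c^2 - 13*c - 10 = (c + 1)*(c^2 - 3*c - 10) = (c - 5)*(c + 1)*(c + 2)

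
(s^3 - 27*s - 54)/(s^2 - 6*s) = s + 6 + 9/s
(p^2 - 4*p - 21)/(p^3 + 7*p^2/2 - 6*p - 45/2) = 2*(p - 7)/(2*p^2 + p - 15)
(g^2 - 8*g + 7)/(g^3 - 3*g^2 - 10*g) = (-g^2 + 8*g - 7)/(g*(-g^2 + 3*g + 10))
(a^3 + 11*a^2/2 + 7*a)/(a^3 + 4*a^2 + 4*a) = (a + 7/2)/(a + 2)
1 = 1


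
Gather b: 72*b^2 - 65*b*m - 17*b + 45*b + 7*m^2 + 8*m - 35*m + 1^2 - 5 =72*b^2 + b*(28 - 65*m) + 7*m^2 - 27*m - 4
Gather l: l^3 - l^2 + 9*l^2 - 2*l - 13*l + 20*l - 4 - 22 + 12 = l^3 + 8*l^2 + 5*l - 14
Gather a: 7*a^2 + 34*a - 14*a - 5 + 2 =7*a^2 + 20*a - 3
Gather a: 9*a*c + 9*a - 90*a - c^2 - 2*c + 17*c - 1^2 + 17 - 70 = a*(9*c - 81) - c^2 + 15*c - 54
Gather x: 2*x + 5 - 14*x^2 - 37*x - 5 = -14*x^2 - 35*x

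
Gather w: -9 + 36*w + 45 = 36*w + 36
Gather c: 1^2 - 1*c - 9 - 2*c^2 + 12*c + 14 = -2*c^2 + 11*c + 6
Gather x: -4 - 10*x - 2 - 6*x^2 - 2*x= -6*x^2 - 12*x - 6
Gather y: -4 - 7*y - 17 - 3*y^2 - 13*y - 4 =-3*y^2 - 20*y - 25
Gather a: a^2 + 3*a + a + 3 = a^2 + 4*a + 3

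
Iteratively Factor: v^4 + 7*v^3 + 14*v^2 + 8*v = (v + 4)*(v^3 + 3*v^2 + 2*v) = v*(v + 4)*(v^2 + 3*v + 2) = v*(v + 1)*(v + 4)*(v + 2)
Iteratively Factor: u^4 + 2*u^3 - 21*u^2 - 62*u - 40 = (u + 4)*(u^3 - 2*u^2 - 13*u - 10) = (u + 1)*(u + 4)*(u^2 - 3*u - 10) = (u + 1)*(u + 2)*(u + 4)*(u - 5)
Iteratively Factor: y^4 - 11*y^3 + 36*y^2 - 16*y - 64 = (y - 4)*(y^3 - 7*y^2 + 8*y + 16) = (y - 4)*(y + 1)*(y^2 - 8*y + 16) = (y - 4)^2*(y + 1)*(y - 4)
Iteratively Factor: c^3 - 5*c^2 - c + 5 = (c + 1)*(c^2 - 6*c + 5) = (c - 1)*(c + 1)*(c - 5)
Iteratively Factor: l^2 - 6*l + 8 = (l - 2)*(l - 4)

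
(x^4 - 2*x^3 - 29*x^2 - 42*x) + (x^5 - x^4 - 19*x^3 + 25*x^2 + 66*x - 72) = x^5 - 21*x^3 - 4*x^2 + 24*x - 72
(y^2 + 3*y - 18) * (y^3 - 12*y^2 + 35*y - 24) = y^5 - 9*y^4 - 19*y^3 + 297*y^2 - 702*y + 432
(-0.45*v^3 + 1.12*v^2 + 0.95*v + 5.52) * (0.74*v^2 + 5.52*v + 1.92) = -0.333*v^5 - 1.6552*v^4 + 6.0214*v^3 + 11.4792*v^2 + 32.2944*v + 10.5984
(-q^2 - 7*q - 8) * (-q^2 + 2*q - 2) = q^4 + 5*q^3 - 4*q^2 - 2*q + 16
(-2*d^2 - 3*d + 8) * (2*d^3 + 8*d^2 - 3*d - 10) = -4*d^5 - 22*d^4 - 2*d^3 + 93*d^2 + 6*d - 80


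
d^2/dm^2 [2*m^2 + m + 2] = 4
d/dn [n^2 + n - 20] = 2*n + 1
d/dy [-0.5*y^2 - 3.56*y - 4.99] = -1.0*y - 3.56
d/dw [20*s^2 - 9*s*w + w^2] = -9*s + 2*w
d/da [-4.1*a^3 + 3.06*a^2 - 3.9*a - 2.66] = -12.3*a^2 + 6.12*a - 3.9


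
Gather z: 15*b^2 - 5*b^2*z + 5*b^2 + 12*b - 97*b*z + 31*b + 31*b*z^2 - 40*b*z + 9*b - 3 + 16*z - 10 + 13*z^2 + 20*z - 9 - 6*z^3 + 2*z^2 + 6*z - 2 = 20*b^2 + 52*b - 6*z^3 + z^2*(31*b + 15) + z*(-5*b^2 - 137*b + 42) - 24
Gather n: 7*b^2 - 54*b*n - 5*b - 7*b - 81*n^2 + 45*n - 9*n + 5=7*b^2 - 12*b - 81*n^2 + n*(36 - 54*b) + 5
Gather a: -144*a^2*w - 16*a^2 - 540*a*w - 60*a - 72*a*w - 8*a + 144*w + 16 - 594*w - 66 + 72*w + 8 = a^2*(-144*w - 16) + a*(-612*w - 68) - 378*w - 42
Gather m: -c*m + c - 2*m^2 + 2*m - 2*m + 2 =-c*m + c - 2*m^2 + 2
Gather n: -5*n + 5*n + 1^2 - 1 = 0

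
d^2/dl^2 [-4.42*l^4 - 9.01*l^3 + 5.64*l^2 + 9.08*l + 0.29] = -53.04*l^2 - 54.06*l + 11.28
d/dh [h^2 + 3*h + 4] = 2*h + 3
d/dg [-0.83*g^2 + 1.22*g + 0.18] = 1.22 - 1.66*g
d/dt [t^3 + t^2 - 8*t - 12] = 3*t^2 + 2*t - 8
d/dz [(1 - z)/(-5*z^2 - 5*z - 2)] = (-5*z^2 + 10*z + 7)/(25*z^4 + 50*z^3 + 45*z^2 + 20*z + 4)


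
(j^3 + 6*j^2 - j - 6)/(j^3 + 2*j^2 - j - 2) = (j + 6)/(j + 2)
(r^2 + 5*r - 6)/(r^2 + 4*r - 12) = (r - 1)/(r - 2)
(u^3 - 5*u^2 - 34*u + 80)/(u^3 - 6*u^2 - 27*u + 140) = (u^2 - 10*u + 16)/(u^2 - 11*u + 28)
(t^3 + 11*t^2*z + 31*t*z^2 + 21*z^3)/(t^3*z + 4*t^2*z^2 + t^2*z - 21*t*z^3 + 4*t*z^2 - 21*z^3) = (-t^2 - 4*t*z - 3*z^2)/(z*(-t^2 + 3*t*z - t + 3*z))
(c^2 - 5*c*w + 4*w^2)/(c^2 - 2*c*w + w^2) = (-c + 4*w)/(-c + w)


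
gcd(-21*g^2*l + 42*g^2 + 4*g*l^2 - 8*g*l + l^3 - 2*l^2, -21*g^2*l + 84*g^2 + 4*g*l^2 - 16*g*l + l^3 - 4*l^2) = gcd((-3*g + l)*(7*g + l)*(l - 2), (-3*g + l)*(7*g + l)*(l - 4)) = 21*g^2 - 4*g*l - l^2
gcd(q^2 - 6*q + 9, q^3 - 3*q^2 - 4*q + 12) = q - 3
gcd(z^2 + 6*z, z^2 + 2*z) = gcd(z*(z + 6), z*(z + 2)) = z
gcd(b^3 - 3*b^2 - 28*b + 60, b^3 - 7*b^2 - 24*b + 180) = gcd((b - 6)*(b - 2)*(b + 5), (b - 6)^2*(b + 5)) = b^2 - b - 30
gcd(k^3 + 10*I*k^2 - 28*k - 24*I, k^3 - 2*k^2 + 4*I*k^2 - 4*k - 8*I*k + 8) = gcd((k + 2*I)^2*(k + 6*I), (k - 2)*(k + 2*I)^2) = k^2 + 4*I*k - 4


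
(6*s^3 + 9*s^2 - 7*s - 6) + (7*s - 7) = 6*s^3 + 9*s^2 - 13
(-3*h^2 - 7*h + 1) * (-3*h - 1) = 9*h^3 + 24*h^2 + 4*h - 1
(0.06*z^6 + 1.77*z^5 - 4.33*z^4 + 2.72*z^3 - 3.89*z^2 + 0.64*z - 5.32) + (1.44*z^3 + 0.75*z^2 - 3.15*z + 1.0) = 0.06*z^6 + 1.77*z^5 - 4.33*z^4 + 4.16*z^3 - 3.14*z^2 - 2.51*z - 4.32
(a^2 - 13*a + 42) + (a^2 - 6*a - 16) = 2*a^2 - 19*a + 26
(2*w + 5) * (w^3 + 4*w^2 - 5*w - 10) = 2*w^4 + 13*w^3 + 10*w^2 - 45*w - 50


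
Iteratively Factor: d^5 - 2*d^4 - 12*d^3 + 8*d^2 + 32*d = (d + 2)*(d^4 - 4*d^3 - 4*d^2 + 16*d) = (d - 4)*(d + 2)*(d^3 - 4*d) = (d - 4)*(d + 2)^2*(d^2 - 2*d) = (d - 4)*(d - 2)*(d + 2)^2*(d)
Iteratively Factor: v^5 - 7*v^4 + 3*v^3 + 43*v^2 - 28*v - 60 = (v + 1)*(v^4 - 8*v^3 + 11*v^2 + 32*v - 60) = (v - 5)*(v + 1)*(v^3 - 3*v^2 - 4*v + 12) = (v - 5)*(v - 2)*(v + 1)*(v^2 - v - 6) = (v - 5)*(v - 3)*(v - 2)*(v + 1)*(v + 2)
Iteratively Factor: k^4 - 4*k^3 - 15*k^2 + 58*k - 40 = (k - 1)*(k^3 - 3*k^2 - 18*k + 40) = (k - 1)*(k + 4)*(k^2 - 7*k + 10) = (k - 2)*(k - 1)*(k + 4)*(k - 5)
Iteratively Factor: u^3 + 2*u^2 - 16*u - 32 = (u - 4)*(u^2 + 6*u + 8) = (u - 4)*(u + 2)*(u + 4)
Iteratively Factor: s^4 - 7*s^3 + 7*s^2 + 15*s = (s + 1)*(s^3 - 8*s^2 + 15*s) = (s - 3)*(s + 1)*(s^2 - 5*s) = (s - 5)*(s - 3)*(s + 1)*(s)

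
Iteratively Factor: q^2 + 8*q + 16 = (q + 4)*(q + 4)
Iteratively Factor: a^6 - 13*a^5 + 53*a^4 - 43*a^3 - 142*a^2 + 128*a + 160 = (a - 4)*(a^5 - 9*a^4 + 17*a^3 + 25*a^2 - 42*a - 40) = (a - 4)^2*(a^4 - 5*a^3 - 3*a^2 + 13*a + 10) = (a - 4)^2*(a - 2)*(a^3 - 3*a^2 - 9*a - 5) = (a - 5)*(a - 4)^2*(a - 2)*(a^2 + 2*a + 1) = (a - 5)*(a - 4)^2*(a - 2)*(a + 1)*(a + 1)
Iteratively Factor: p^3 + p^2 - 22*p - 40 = (p - 5)*(p^2 + 6*p + 8) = (p - 5)*(p + 4)*(p + 2)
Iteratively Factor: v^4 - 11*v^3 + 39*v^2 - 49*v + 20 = (v - 5)*(v^3 - 6*v^2 + 9*v - 4) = (v - 5)*(v - 1)*(v^2 - 5*v + 4) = (v - 5)*(v - 1)^2*(v - 4)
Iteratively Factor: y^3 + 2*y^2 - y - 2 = (y + 2)*(y^2 - 1) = (y + 1)*(y + 2)*(y - 1)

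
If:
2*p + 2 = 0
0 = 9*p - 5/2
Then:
No Solution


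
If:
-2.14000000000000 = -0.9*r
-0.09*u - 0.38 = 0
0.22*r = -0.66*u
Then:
No Solution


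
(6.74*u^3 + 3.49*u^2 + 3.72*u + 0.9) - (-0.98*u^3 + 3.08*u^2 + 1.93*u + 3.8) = 7.72*u^3 + 0.41*u^2 + 1.79*u - 2.9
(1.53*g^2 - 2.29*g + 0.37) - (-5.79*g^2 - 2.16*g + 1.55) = 7.32*g^2 - 0.13*g - 1.18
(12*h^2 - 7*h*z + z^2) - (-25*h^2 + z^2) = 37*h^2 - 7*h*z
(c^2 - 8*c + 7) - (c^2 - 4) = 11 - 8*c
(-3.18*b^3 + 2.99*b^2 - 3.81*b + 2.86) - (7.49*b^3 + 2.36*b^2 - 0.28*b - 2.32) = -10.67*b^3 + 0.63*b^2 - 3.53*b + 5.18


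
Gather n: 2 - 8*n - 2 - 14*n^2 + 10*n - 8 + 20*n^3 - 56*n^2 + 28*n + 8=20*n^3 - 70*n^2 + 30*n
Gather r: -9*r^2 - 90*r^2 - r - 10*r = -99*r^2 - 11*r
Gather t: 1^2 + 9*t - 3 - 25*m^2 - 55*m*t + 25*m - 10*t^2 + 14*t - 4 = -25*m^2 + 25*m - 10*t^2 + t*(23 - 55*m) - 6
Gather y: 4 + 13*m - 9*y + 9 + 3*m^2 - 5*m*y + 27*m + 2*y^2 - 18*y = 3*m^2 + 40*m + 2*y^2 + y*(-5*m - 27) + 13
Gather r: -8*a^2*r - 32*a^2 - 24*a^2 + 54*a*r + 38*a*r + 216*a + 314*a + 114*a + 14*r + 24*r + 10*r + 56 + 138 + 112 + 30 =-56*a^2 + 644*a + r*(-8*a^2 + 92*a + 48) + 336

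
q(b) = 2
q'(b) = 0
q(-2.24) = 2.00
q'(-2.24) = 0.00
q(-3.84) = 2.00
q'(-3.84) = 0.00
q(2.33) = 2.00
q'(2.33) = 0.00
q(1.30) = 2.00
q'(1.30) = 0.00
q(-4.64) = 2.00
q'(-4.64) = 0.00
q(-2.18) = 2.00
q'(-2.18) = 0.00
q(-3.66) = 2.00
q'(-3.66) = 0.00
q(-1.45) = 2.00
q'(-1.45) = 0.00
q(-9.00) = 2.00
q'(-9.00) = 0.00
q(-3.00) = 2.00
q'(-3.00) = 0.00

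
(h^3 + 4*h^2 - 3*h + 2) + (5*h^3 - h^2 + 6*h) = 6*h^3 + 3*h^2 + 3*h + 2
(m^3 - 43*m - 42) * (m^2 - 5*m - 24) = m^5 - 5*m^4 - 67*m^3 + 173*m^2 + 1242*m + 1008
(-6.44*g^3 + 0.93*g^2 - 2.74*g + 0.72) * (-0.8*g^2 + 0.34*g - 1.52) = 5.152*g^5 - 2.9336*g^4 + 12.297*g^3 - 2.9212*g^2 + 4.4096*g - 1.0944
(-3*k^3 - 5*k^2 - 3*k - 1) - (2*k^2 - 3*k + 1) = -3*k^3 - 7*k^2 - 2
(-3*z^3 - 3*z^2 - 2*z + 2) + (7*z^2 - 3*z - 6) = -3*z^3 + 4*z^2 - 5*z - 4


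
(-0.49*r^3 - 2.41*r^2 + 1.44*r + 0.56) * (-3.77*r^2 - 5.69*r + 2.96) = 1.8473*r^5 + 11.8738*r^4 + 6.8337*r^3 - 17.4384*r^2 + 1.076*r + 1.6576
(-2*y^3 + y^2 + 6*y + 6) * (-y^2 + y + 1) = 2*y^5 - 3*y^4 - 7*y^3 + y^2 + 12*y + 6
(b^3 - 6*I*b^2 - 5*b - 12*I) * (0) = 0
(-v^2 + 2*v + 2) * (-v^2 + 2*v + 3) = v^4 - 4*v^3 - v^2 + 10*v + 6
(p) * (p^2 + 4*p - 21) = p^3 + 4*p^2 - 21*p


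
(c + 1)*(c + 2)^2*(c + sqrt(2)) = c^4 + sqrt(2)*c^3 + 5*c^3 + 5*sqrt(2)*c^2 + 8*c^2 + 4*c + 8*sqrt(2)*c + 4*sqrt(2)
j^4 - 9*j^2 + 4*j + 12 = (j - 2)^2*(j + 1)*(j + 3)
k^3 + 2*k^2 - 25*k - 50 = (k - 5)*(k + 2)*(k + 5)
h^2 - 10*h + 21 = (h - 7)*(h - 3)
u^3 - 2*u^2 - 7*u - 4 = (u - 4)*(u + 1)^2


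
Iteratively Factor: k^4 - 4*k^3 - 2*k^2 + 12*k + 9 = (k - 3)*(k^3 - k^2 - 5*k - 3) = (k - 3)^2*(k^2 + 2*k + 1) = (k - 3)^2*(k + 1)*(k + 1)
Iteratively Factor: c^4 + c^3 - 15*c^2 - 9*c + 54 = (c - 3)*(c^3 + 4*c^2 - 3*c - 18) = (c - 3)*(c - 2)*(c^2 + 6*c + 9) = (c - 3)*(c - 2)*(c + 3)*(c + 3)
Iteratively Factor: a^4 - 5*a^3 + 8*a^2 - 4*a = (a - 2)*(a^3 - 3*a^2 + 2*a) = (a - 2)*(a - 1)*(a^2 - 2*a) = (a - 2)^2*(a - 1)*(a)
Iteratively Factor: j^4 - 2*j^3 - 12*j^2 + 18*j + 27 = (j - 3)*(j^3 + j^2 - 9*j - 9) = (j - 3)*(j + 3)*(j^2 - 2*j - 3) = (j - 3)*(j + 1)*(j + 3)*(j - 3)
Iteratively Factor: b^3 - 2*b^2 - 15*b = (b - 5)*(b^2 + 3*b) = (b - 5)*(b + 3)*(b)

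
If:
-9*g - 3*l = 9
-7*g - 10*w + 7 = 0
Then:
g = 1 - 10*w/7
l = 30*w/7 - 6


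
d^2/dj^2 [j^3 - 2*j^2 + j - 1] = 6*j - 4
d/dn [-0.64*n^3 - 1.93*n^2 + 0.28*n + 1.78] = -1.92*n^2 - 3.86*n + 0.28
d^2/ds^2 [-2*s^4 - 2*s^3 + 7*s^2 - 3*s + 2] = -24*s^2 - 12*s + 14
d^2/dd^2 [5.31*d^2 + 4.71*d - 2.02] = 10.6200000000000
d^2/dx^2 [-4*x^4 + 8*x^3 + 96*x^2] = -48*x^2 + 48*x + 192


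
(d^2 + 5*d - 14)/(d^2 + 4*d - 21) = (d - 2)/(d - 3)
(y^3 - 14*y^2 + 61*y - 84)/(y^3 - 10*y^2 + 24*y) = (y^2 - 10*y + 21)/(y*(y - 6))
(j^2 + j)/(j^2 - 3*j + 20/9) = 9*j*(j + 1)/(9*j^2 - 27*j + 20)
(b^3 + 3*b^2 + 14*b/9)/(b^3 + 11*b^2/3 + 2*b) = (b + 7/3)/(b + 3)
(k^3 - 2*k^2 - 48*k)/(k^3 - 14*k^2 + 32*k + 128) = k*(k + 6)/(k^2 - 6*k - 16)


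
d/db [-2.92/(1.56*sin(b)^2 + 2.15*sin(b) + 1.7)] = (9.1104*sin(b) + 6.278)*cos(b)/(1.56*sin(b)^2 + 2.15*sin(b) + 1.7)^2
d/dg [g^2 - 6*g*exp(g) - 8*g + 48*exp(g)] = -6*g*exp(g) + 2*g + 42*exp(g) - 8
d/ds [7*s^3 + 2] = 21*s^2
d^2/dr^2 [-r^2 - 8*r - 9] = -2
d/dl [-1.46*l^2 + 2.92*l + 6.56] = 2.92 - 2.92*l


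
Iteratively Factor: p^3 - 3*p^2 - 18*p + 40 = (p - 2)*(p^2 - p - 20) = (p - 5)*(p - 2)*(p + 4)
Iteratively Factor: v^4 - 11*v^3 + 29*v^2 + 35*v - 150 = (v - 5)*(v^3 - 6*v^2 - v + 30) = (v - 5)^2*(v^2 - v - 6) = (v - 5)^2*(v - 3)*(v + 2)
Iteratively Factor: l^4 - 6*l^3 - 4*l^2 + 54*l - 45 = (l - 3)*(l^3 - 3*l^2 - 13*l + 15) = (l - 3)*(l - 1)*(l^2 - 2*l - 15) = (l - 5)*(l - 3)*(l - 1)*(l + 3)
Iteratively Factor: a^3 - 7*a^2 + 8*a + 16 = (a + 1)*(a^2 - 8*a + 16) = (a - 4)*(a + 1)*(a - 4)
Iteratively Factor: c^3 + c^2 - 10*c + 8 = (c + 4)*(c^2 - 3*c + 2) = (c - 1)*(c + 4)*(c - 2)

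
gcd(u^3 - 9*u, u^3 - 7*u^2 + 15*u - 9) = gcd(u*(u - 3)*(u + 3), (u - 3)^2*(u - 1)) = u - 3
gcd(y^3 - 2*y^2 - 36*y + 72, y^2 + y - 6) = y - 2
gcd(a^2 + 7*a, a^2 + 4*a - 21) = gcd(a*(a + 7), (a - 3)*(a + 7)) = a + 7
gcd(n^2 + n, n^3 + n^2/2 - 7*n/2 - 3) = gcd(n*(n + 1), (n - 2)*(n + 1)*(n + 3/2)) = n + 1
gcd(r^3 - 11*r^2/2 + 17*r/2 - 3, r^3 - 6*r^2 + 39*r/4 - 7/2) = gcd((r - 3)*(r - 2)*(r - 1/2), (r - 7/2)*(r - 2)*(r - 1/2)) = r^2 - 5*r/2 + 1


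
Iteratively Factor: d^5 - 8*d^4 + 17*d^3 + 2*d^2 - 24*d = (d - 3)*(d^4 - 5*d^3 + 2*d^2 + 8*d) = (d - 4)*(d - 3)*(d^3 - d^2 - 2*d) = (d - 4)*(d - 3)*(d - 2)*(d^2 + d) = d*(d - 4)*(d - 3)*(d - 2)*(d + 1)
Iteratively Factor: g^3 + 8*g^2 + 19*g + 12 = (g + 3)*(g^2 + 5*g + 4) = (g + 1)*(g + 3)*(g + 4)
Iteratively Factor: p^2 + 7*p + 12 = (p + 4)*(p + 3)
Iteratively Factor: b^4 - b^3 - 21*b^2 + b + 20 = (b + 4)*(b^3 - 5*b^2 - b + 5) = (b - 5)*(b + 4)*(b^2 - 1) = (b - 5)*(b + 1)*(b + 4)*(b - 1)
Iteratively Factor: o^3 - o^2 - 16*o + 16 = (o - 1)*(o^2 - 16) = (o - 4)*(o - 1)*(o + 4)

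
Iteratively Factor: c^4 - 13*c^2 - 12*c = (c + 3)*(c^3 - 3*c^2 - 4*c) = (c + 1)*(c + 3)*(c^2 - 4*c) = c*(c + 1)*(c + 3)*(c - 4)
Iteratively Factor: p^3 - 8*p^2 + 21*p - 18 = (p - 3)*(p^2 - 5*p + 6) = (p - 3)*(p - 2)*(p - 3)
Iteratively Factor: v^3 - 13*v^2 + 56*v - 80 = (v - 4)*(v^2 - 9*v + 20) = (v - 4)^2*(v - 5)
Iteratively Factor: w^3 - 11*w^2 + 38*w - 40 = (w - 2)*(w^2 - 9*w + 20) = (w - 5)*(w - 2)*(w - 4)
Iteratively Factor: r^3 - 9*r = (r)*(r^2 - 9) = r*(r + 3)*(r - 3)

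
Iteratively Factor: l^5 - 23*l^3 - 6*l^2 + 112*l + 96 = (l - 3)*(l^4 + 3*l^3 - 14*l^2 - 48*l - 32) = (l - 3)*(l + 1)*(l^3 + 2*l^2 - 16*l - 32) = (l - 3)*(l + 1)*(l + 4)*(l^2 - 2*l - 8) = (l - 3)*(l + 1)*(l + 2)*(l + 4)*(l - 4)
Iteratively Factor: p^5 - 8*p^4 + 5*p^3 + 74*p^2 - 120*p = (p - 2)*(p^4 - 6*p^3 - 7*p^2 + 60*p) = (p - 5)*(p - 2)*(p^3 - p^2 - 12*p) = (p - 5)*(p - 2)*(p + 3)*(p^2 - 4*p) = p*(p - 5)*(p - 2)*(p + 3)*(p - 4)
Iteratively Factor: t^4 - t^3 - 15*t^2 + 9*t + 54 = (t - 3)*(t^3 + 2*t^2 - 9*t - 18) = (t - 3)*(t + 3)*(t^2 - t - 6) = (t - 3)^2*(t + 3)*(t + 2)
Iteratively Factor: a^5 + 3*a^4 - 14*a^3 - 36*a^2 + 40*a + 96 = (a - 3)*(a^4 + 6*a^3 + 4*a^2 - 24*a - 32) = (a - 3)*(a - 2)*(a^3 + 8*a^2 + 20*a + 16) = (a - 3)*(a - 2)*(a + 4)*(a^2 + 4*a + 4) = (a - 3)*(a - 2)*(a + 2)*(a + 4)*(a + 2)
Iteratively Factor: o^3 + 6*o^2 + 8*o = (o + 2)*(o^2 + 4*o) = o*(o + 2)*(o + 4)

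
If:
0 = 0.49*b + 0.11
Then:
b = -0.22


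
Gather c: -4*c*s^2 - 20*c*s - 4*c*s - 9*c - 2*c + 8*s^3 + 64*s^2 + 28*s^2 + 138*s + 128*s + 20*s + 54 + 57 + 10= c*(-4*s^2 - 24*s - 11) + 8*s^3 + 92*s^2 + 286*s + 121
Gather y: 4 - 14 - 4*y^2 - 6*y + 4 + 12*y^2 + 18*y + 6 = 8*y^2 + 12*y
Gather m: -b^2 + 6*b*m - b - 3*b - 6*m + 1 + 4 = -b^2 - 4*b + m*(6*b - 6) + 5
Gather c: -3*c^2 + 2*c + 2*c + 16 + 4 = -3*c^2 + 4*c + 20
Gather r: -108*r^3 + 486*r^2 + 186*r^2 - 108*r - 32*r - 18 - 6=-108*r^3 + 672*r^2 - 140*r - 24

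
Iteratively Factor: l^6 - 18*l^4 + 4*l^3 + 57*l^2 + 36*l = (l + 1)*(l^5 - l^4 - 17*l^3 + 21*l^2 + 36*l) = (l - 3)*(l + 1)*(l^4 + 2*l^3 - 11*l^2 - 12*l) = l*(l - 3)*(l + 1)*(l^3 + 2*l^2 - 11*l - 12) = l*(l - 3)*(l + 1)*(l + 4)*(l^2 - 2*l - 3) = l*(l - 3)*(l + 1)^2*(l + 4)*(l - 3)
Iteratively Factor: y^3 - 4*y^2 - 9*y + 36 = (y + 3)*(y^2 - 7*y + 12) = (y - 3)*(y + 3)*(y - 4)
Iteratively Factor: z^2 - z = (z - 1)*(z)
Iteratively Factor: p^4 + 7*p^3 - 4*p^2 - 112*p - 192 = (p + 3)*(p^3 + 4*p^2 - 16*p - 64) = (p + 3)*(p + 4)*(p^2 - 16) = (p - 4)*(p + 3)*(p + 4)*(p + 4)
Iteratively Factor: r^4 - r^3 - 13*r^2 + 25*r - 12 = (r - 3)*(r^3 + 2*r^2 - 7*r + 4) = (r - 3)*(r - 1)*(r^2 + 3*r - 4) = (r - 3)*(r - 1)^2*(r + 4)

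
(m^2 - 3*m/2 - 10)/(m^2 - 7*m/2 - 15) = (m - 4)/(m - 6)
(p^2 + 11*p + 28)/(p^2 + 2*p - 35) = (p + 4)/(p - 5)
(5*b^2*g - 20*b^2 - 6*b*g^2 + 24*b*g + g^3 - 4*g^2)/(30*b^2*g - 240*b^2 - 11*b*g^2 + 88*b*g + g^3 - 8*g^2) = (b*g - 4*b - g^2 + 4*g)/(6*b*g - 48*b - g^2 + 8*g)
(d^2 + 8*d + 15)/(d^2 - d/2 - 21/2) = 2*(d + 5)/(2*d - 7)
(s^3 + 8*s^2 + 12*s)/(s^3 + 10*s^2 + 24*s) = (s + 2)/(s + 4)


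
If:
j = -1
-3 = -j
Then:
No Solution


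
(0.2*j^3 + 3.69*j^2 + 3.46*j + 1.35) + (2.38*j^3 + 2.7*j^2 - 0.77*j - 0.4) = 2.58*j^3 + 6.39*j^2 + 2.69*j + 0.95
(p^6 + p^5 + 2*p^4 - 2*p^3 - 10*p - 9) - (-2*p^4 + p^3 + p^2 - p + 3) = p^6 + p^5 + 4*p^4 - 3*p^3 - p^2 - 9*p - 12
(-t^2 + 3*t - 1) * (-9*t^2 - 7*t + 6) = 9*t^4 - 20*t^3 - 18*t^2 + 25*t - 6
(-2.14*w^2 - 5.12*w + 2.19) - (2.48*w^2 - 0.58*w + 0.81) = -4.62*w^2 - 4.54*w + 1.38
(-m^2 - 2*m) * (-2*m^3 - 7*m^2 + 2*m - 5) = 2*m^5 + 11*m^4 + 12*m^3 + m^2 + 10*m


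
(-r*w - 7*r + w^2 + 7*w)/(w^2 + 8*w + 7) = (-r + w)/(w + 1)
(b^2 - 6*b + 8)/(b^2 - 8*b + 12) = (b - 4)/(b - 6)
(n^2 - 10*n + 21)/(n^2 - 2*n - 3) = (n - 7)/(n + 1)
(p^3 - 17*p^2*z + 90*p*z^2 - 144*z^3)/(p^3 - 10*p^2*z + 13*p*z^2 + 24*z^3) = (p - 6*z)/(p + z)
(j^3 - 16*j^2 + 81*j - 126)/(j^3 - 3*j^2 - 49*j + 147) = (j - 6)/(j + 7)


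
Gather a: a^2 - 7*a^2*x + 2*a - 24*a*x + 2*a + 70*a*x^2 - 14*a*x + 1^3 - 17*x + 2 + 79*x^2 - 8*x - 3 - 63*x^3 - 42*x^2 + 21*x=a^2*(1 - 7*x) + a*(70*x^2 - 38*x + 4) - 63*x^3 + 37*x^2 - 4*x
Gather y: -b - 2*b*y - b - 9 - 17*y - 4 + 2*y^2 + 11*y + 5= -2*b + 2*y^2 + y*(-2*b - 6) - 8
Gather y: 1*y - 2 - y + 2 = 0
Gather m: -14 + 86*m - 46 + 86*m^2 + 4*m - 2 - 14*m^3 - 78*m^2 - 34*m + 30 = -14*m^3 + 8*m^2 + 56*m - 32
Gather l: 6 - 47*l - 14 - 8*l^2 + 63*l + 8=-8*l^2 + 16*l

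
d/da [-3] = 0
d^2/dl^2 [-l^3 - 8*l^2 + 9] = -6*l - 16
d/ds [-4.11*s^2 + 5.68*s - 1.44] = 5.68 - 8.22*s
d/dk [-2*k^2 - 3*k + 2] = -4*k - 3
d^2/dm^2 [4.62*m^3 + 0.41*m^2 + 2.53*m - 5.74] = 27.72*m + 0.82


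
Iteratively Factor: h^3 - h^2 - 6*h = (h + 2)*(h^2 - 3*h) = (h - 3)*(h + 2)*(h)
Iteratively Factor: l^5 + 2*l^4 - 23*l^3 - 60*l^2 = (l)*(l^4 + 2*l^3 - 23*l^2 - 60*l) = l^2*(l^3 + 2*l^2 - 23*l - 60) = l^2*(l + 4)*(l^2 - 2*l - 15) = l^2*(l - 5)*(l + 4)*(l + 3)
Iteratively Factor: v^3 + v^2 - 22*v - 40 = (v + 2)*(v^2 - v - 20) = (v - 5)*(v + 2)*(v + 4)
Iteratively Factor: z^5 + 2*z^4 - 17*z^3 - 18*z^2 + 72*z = (z - 3)*(z^4 + 5*z^3 - 2*z^2 - 24*z) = (z - 3)*(z + 3)*(z^3 + 2*z^2 - 8*z) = (z - 3)*(z + 3)*(z + 4)*(z^2 - 2*z) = z*(z - 3)*(z + 3)*(z + 4)*(z - 2)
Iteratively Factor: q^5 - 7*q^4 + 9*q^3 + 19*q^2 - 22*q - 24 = (q + 1)*(q^4 - 8*q^3 + 17*q^2 + 2*q - 24) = (q - 3)*(q + 1)*(q^3 - 5*q^2 + 2*q + 8) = (q - 3)*(q - 2)*(q + 1)*(q^2 - 3*q - 4) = (q - 4)*(q - 3)*(q - 2)*(q + 1)*(q + 1)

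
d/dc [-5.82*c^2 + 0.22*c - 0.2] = 0.22 - 11.64*c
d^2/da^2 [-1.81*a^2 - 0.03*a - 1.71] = -3.62000000000000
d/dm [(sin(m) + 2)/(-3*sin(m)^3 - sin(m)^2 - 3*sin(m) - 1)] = (6*sin(m)^3 + 19*sin(m)^2 + 4*sin(m) + 5)*cos(m)/((3*sin(m) + 1)^2*(sin(m)^2 + 1)^2)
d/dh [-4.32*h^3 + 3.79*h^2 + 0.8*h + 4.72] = -12.96*h^2 + 7.58*h + 0.8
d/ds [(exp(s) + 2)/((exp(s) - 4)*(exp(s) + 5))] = (-exp(2*s) - 4*exp(s) - 22)*exp(s)/(exp(4*s) + 2*exp(3*s) - 39*exp(2*s) - 40*exp(s) + 400)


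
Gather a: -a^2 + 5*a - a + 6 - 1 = -a^2 + 4*a + 5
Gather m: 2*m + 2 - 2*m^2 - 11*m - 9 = -2*m^2 - 9*m - 7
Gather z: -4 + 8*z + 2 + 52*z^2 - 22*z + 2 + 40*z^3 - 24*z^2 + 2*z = 40*z^3 + 28*z^2 - 12*z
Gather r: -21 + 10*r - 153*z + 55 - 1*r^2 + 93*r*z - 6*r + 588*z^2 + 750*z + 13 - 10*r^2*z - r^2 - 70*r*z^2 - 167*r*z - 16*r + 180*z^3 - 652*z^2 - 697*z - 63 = r^2*(-10*z - 2) + r*(-70*z^2 - 74*z - 12) + 180*z^3 - 64*z^2 - 100*z - 16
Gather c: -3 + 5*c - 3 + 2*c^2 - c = 2*c^2 + 4*c - 6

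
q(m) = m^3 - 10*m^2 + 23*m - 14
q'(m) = 3*m^2 - 20*m + 23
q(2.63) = -4.49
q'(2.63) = -8.85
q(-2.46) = -145.98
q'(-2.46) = 90.35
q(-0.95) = -45.73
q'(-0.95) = 44.71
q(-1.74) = -89.56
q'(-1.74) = 66.88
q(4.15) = -19.30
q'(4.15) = -8.33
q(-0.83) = -40.55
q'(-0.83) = 41.67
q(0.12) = -11.38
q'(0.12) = 20.64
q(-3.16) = -218.09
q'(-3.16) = 116.16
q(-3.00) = -200.00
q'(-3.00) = 110.00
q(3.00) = -8.00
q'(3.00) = -10.00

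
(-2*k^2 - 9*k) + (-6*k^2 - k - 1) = -8*k^2 - 10*k - 1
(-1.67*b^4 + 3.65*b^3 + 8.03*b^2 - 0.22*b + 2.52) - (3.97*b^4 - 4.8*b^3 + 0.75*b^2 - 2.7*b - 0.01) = -5.64*b^4 + 8.45*b^3 + 7.28*b^2 + 2.48*b + 2.53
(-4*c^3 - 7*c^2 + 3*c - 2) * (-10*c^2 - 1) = 40*c^5 + 70*c^4 - 26*c^3 + 27*c^2 - 3*c + 2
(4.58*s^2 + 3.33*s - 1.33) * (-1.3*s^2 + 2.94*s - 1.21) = -5.954*s^4 + 9.1362*s^3 + 5.9774*s^2 - 7.9395*s + 1.6093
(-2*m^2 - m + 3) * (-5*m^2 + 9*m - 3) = 10*m^4 - 13*m^3 - 18*m^2 + 30*m - 9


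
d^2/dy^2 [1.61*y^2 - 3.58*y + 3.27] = 3.22000000000000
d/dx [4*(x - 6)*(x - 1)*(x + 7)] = 12*x^2 - 172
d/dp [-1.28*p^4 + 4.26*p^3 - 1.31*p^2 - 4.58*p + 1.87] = -5.12*p^3 + 12.78*p^2 - 2.62*p - 4.58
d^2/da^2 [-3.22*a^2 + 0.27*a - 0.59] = -6.44000000000000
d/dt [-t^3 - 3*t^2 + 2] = 3*t*(-t - 2)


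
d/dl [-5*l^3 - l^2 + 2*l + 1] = -15*l^2 - 2*l + 2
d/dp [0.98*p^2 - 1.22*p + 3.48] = 1.96*p - 1.22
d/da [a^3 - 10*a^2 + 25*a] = 3*a^2 - 20*a + 25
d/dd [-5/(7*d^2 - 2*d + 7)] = 10*(7*d - 1)/(7*d^2 - 2*d + 7)^2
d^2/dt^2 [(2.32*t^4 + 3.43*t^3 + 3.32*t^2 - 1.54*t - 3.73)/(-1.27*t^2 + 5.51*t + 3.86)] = (-7.483856*t^6 + 97.407984*t^5 - 354.373968*t^4 - 1072.886806*t^3 - 914.067774*t^2 - 417.945966*t + 98.616126)/(2.048383*t^6 - 26.661237*t^5 + 96.994599*t^4 - 5.21741899999998*t^3 - 294.802482*t^2 - 246.290388*t - 57.512456)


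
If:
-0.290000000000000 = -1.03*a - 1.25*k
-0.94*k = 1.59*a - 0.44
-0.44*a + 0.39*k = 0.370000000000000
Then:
No Solution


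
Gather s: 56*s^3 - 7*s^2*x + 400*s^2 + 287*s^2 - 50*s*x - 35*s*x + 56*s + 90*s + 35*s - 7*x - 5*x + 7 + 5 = 56*s^3 + s^2*(687 - 7*x) + s*(181 - 85*x) - 12*x + 12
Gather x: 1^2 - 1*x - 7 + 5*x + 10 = 4*x + 4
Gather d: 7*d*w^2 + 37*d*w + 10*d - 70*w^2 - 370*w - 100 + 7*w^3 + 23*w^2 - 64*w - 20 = d*(7*w^2 + 37*w + 10) + 7*w^3 - 47*w^2 - 434*w - 120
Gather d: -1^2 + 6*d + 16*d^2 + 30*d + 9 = 16*d^2 + 36*d + 8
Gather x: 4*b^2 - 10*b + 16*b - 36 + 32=4*b^2 + 6*b - 4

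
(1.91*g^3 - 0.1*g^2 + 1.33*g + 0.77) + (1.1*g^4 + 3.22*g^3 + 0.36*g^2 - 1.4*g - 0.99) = 1.1*g^4 + 5.13*g^3 + 0.26*g^2 - 0.0699999999999998*g - 0.22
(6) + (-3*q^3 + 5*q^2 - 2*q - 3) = -3*q^3 + 5*q^2 - 2*q + 3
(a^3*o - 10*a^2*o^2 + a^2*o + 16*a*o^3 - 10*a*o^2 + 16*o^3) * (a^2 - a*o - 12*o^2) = a^5*o - 11*a^4*o^2 + a^4*o + 14*a^3*o^3 - 11*a^3*o^2 + 104*a^2*o^4 + 14*a^2*o^3 - 192*a*o^5 + 104*a*o^4 - 192*o^5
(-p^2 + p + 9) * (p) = -p^3 + p^2 + 9*p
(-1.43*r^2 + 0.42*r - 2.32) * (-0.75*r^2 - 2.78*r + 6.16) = 1.0725*r^4 + 3.6604*r^3 - 8.2364*r^2 + 9.0368*r - 14.2912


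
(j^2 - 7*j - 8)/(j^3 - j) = (j - 8)/(j*(j - 1))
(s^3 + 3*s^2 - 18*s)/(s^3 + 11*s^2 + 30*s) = (s - 3)/(s + 5)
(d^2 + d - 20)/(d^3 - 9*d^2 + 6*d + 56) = (d + 5)/(d^2 - 5*d - 14)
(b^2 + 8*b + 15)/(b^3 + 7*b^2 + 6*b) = (b^2 + 8*b + 15)/(b*(b^2 + 7*b + 6))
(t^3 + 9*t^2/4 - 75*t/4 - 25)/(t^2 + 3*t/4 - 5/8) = 2*(t^2 + t - 20)/(2*t - 1)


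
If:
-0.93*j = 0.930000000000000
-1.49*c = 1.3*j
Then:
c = 0.87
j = -1.00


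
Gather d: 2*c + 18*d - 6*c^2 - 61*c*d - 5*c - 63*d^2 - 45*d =-6*c^2 - 3*c - 63*d^2 + d*(-61*c - 27)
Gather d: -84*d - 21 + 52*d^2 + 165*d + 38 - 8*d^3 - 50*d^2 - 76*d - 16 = -8*d^3 + 2*d^2 + 5*d + 1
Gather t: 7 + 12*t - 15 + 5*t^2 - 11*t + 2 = 5*t^2 + t - 6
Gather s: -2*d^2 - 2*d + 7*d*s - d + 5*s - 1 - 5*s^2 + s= -2*d^2 - 3*d - 5*s^2 + s*(7*d + 6) - 1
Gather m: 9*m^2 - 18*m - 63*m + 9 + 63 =9*m^2 - 81*m + 72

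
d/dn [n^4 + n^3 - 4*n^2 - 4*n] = 4*n^3 + 3*n^2 - 8*n - 4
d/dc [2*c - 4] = 2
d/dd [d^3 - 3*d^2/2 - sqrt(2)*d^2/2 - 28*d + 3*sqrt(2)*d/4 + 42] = 3*d^2 - 3*d - sqrt(2)*d - 28 + 3*sqrt(2)/4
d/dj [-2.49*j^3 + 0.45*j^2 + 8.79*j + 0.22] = -7.47*j^2 + 0.9*j + 8.79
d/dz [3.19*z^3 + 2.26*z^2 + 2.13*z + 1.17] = 9.57*z^2 + 4.52*z + 2.13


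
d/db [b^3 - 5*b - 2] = 3*b^2 - 5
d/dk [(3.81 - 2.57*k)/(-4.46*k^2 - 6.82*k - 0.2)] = (-11.4622*k^2 + 33.9852*k + 26.4982)/(19.8916*k^4 + 60.8344*k^3 + 48.2964*k^2 + 2.728*k + 0.04)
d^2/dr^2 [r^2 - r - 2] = 2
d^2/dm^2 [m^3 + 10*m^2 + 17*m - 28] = 6*m + 20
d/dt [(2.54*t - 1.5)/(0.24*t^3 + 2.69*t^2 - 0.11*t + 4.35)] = (-1.2192*t^3 - 5.7526*t^2 + 8.07*t + 10.884)/(0.0576*t^6 + 1.2912*t^5 + 7.1833*t^4 + 1.4962*t^3 + 23.4151*t^2 - 0.957*t + 18.9225)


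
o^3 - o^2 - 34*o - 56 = (o - 7)*(o + 2)*(o + 4)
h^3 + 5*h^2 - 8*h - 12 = (h - 2)*(h + 1)*(h + 6)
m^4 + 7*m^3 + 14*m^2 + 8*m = m*(m + 1)*(m + 2)*(m + 4)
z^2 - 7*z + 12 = (z - 4)*(z - 3)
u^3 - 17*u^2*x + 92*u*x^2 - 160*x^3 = (u - 8*x)*(u - 5*x)*(u - 4*x)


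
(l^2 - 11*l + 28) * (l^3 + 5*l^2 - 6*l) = l^5 - 6*l^4 - 33*l^3 + 206*l^2 - 168*l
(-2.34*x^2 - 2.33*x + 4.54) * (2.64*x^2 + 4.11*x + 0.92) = -6.1776*x^4 - 15.7686*x^3 + 0.256499999999997*x^2 + 16.5158*x + 4.1768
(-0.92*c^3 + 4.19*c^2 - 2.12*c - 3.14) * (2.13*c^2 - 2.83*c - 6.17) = -1.9596*c^5 + 11.5283*c^4 - 10.6969*c^3 - 26.5409*c^2 + 21.9666*c + 19.3738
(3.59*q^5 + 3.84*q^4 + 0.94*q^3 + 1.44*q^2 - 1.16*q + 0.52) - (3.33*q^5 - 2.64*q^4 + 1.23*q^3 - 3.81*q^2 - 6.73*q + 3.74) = 0.26*q^5 + 6.48*q^4 - 0.29*q^3 + 5.25*q^2 + 5.57*q - 3.22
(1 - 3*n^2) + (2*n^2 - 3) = -n^2 - 2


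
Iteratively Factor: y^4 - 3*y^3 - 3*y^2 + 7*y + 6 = (y - 3)*(y^3 - 3*y - 2) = (y - 3)*(y + 1)*(y^2 - y - 2) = (y - 3)*(y - 2)*(y + 1)*(y + 1)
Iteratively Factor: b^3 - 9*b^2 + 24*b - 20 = (b - 5)*(b^2 - 4*b + 4) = (b - 5)*(b - 2)*(b - 2)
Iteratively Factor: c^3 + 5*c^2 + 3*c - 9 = (c + 3)*(c^2 + 2*c - 3) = (c - 1)*(c + 3)*(c + 3)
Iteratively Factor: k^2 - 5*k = (k)*(k - 5)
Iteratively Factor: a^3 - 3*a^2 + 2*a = (a)*(a^2 - 3*a + 2) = a*(a - 1)*(a - 2)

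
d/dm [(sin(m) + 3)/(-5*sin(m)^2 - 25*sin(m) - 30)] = cos(m)/(5*(sin(m) + 2)^2)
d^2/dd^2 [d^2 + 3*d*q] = 2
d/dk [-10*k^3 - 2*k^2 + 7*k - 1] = -30*k^2 - 4*k + 7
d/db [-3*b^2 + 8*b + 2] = 8 - 6*b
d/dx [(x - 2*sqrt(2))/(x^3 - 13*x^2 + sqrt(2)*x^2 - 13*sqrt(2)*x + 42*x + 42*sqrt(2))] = (x^3 - 13*x^2 + sqrt(2)*x^2 - 13*sqrt(2)*x + 42*x - (x - 2*sqrt(2))*(3*x^2 - 26*x + 2*sqrt(2)*x - 13*sqrt(2) + 42) + 42*sqrt(2))/(x^3 - 13*x^2 + sqrt(2)*x^2 - 13*sqrt(2)*x + 42*x + 42*sqrt(2))^2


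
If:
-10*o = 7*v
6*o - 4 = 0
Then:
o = 2/3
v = -20/21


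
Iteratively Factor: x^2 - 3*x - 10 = (x - 5)*(x + 2)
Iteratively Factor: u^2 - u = (u)*(u - 1)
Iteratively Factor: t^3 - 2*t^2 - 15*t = (t - 5)*(t^2 + 3*t) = (t - 5)*(t + 3)*(t)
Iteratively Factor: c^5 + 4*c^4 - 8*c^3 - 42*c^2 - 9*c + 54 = (c + 2)*(c^4 + 2*c^3 - 12*c^2 - 18*c + 27) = (c + 2)*(c + 3)*(c^3 - c^2 - 9*c + 9) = (c - 3)*(c + 2)*(c + 3)*(c^2 + 2*c - 3) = (c - 3)*(c + 2)*(c + 3)^2*(c - 1)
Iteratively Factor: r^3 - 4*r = (r)*(r^2 - 4) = r*(r - 2)*(r + 2)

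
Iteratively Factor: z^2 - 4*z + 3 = (z - 3)*(z - 1)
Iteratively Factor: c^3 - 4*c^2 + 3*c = (c - 1)*(c^2 - 3*c) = (c - 3)*(c - 1)*(c)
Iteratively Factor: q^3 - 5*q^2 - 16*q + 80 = (q - 5)*(q^2 - 16) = (q - 5)*(q + 4)*(q - 4)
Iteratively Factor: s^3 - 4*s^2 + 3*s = (s)*(s^2 - 4*s + 3) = s*(s - 1)*(s - 3)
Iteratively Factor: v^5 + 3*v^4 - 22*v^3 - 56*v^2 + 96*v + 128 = (v + 4)*(v^4 - v^3 - 18*v^2 + 16*v + 32) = (v - 2)*(v + 4)*(v^3 + v^2 - 16*v - 16) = (v - 2)*(v + 4)^2*(v^2 - 3*v - 4) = (v - 4)*(v - 2)*(v + 4)^2*(v + 1)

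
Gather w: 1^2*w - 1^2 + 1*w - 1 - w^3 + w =-w^3 + 3*w - 2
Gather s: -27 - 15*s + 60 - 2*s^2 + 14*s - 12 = -2*s^2 - s + 21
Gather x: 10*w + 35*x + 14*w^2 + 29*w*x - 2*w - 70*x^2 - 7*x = 14*w^2 + 8*w - 70*x^2 + x*(29*w + 28)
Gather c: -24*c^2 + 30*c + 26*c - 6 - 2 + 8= -24*c^2 + 56*c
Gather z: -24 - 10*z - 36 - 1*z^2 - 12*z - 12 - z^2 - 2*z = -2*z^2 - 24*z - 72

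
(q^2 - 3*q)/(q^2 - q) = (q - 3)/(q - 1)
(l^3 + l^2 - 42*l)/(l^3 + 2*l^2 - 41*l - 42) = l/(l + 1)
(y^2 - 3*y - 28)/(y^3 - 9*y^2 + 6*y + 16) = (y^2 - 3*y - 28)/(y^3 - 9*y^2 + 6*y + 16)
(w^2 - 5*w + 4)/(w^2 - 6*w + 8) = (w - 1)/(w - 2)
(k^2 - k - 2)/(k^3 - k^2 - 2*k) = 1/k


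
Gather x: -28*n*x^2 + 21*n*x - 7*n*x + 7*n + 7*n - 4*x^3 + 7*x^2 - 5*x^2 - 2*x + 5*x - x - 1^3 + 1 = 14*n - 4*x^3 + x^2*(2 - 28*n) + x*(14*n + 2)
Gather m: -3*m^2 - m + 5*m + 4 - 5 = -3*m^2 + 4*m - 1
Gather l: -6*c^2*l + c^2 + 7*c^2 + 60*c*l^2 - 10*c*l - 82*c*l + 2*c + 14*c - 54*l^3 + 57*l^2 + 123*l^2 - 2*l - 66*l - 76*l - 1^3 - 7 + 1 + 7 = 8*c^2 + 16*c - 54*l^3 + l^2*(60*c + 180) + l*(-6*c^2 - 92*c - 144)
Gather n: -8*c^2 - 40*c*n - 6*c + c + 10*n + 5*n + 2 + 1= -8*c^2 - 5*c + n*(15 - 40*c) + 3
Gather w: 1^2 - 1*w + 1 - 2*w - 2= -3*w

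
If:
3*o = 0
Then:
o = 0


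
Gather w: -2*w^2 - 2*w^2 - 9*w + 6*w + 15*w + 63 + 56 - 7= -4*w^2 + 12*w + 112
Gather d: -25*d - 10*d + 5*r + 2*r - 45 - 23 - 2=-35*d + 7*r - 70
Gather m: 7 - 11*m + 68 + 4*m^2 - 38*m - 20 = 4*m^2 - 49*m + 55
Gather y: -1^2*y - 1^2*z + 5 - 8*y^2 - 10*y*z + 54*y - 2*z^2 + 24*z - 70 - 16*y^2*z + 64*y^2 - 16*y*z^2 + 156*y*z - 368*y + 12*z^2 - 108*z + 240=y^2*(56 - 16*z) + y*(-16*z^2 + 146*z - 315) + 10*z^2 - 85*z + 175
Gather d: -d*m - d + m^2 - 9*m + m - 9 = d*(-m - 1) + m^2 - 8*m - 9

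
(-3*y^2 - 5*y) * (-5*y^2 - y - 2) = 15*y^4 + 28*y^3 + 11*y^2 + 10*y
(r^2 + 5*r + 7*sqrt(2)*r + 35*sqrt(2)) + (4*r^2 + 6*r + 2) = 5*r^2 + 7*sqrt(2)*r + 11*r + 2 + 35*sqrt(2)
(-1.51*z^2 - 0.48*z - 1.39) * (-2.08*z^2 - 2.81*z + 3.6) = 3.1408*z^4 + 5.2415*z^3 - 1.196*z^2 + 2.1779*z - 5.004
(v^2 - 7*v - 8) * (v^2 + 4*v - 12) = v^4 - 3*v^3 - 48*v^2 + 52*v + 96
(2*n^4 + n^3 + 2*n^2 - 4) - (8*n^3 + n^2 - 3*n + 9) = 2*n^4 - 7*n^3 + n^2 + 3*n - 13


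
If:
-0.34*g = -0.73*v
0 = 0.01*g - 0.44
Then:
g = 44.00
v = 20.49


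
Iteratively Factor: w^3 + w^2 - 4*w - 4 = (w + 2)*(w^2 - w - 2) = (w + 1)*(w + 2)*(w - 2)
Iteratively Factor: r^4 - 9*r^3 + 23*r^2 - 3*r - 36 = (r + 1)*(r^3 - 10*r^2 + 33*r - 36) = (r - 3)*(r + 1)*(r^2 - 7*r + 12) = (r - 3)^2*(r + 1)*(r - 4)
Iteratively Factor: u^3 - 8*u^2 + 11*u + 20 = (u - 4)*(u^2 - 4*u - 5) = (u - 4)*(u + 1)*(u - 5)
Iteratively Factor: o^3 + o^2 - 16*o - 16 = (o + 1)*(o^2 - 16) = (o + 1)*(o + 4)*(o - 4)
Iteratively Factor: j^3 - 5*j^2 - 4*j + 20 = (j - 5)*(j^2 - 4) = (j - 5)*(j - 2)*(j + 2)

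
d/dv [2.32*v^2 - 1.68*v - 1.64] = 4.64*v - 1.68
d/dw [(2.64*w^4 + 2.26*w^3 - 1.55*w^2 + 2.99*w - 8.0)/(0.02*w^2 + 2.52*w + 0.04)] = (0.1056*w^5 + 20.0036*w^4 + 11.8128*w^3 - 3.6946*w^2 + 0.196000000000001*w + 20.2796)/(0.0004*w^4 + 0.1008*w^3 + 6.352*w^2 + 0.2016*w + 0.0016)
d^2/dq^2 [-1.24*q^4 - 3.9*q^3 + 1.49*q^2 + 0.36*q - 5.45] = -14.88*q^2 - 23.4*q + 2.98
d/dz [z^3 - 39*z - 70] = 3*z^2 - 39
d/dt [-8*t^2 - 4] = -16*t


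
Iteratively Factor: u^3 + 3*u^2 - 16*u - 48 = (u + 3)*(u^2 - 16) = (u - 4)*(u + 3)*(u + 4)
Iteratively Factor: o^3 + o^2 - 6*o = (o + 3)*(o^2 - 2*o) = o*(o + 3)*(o - 2)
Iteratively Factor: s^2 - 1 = (s + 1)*(s - 1)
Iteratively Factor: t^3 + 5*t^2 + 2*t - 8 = (t + 2)*(t^2 + 3*t - 4) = (t - 1)*(t + 2)*(t + 4)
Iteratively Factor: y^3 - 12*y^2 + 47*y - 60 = (y - 4)*(y^2 - 8*y + 15) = (y - 5)*(y - 4)*(y - 3)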